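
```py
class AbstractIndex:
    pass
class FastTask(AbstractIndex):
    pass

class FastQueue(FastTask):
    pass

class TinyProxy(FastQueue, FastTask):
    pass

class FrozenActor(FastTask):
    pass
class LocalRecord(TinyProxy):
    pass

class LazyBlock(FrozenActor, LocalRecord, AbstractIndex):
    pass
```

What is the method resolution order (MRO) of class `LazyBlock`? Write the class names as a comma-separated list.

L[LazyBlock] = LazyBlock + merge(L[FrozenActor], L[LocalRecord], L[AbstractIndex], [FrozenActor LocalRecord AbstractIndex])
  take FrozenActor:  [FrozenActor FastTask AbstractIndex object] + [LocalRecord TinyProxy FastQueue FastTask AbstractIndex object] + [AbstractIndex object] + [FrozenActor LocalRecord AbstractIndex]
  take LocalRecord:  [FastTask AbstractIndex object] + [LocalRecord TinyProxy FastQueue FastTask AbstractIndex object] + [AbstractIndex object] + [LocalRecord AbstractIndex]
  take TinyProxy:  [FastTask AbstractIndex object] + [TinyProxy FastQueue FastTask AbstractIndex object] + [AbstractIndex object] + [AbstractIndex]
  take FastQueue:  [FastTask AbstractIndex object] + [FastQueue FastTask AbstractIndex object] + [AbstractIndex object] + [AbstractIndex]
  take FastTask:  [FastTask AbstractIndex object] + [FastTask AbstractIndex object] + [AbstractIndex object] + [AbstractIndex]
  take AbstractIndex:  [AbstractIndex object] + [AbstractIndex object] + [AbstractIndex object] + [AbstractIndex]
  take object:  [object] + [object] + [object]

LazyBlock, FrozenActor, LocalRecord, TinyProxy, FastQueue, FastTask, AbstractIndex, object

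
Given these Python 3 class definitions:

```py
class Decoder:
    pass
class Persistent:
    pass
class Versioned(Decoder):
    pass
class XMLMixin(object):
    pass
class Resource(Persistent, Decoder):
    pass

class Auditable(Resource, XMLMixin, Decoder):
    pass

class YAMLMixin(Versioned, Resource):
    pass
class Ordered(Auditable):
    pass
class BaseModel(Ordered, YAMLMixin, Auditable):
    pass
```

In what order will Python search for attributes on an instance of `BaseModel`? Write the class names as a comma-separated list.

BaseModel, Ordered, YAMLMixin, Auditable, Versioned, Resource, Persistent, XMLMixin, Decoder, object

L[BaseModel] = BaseModel + merge(L[Ordered], L[YAMLMixin], L[Auditable], [Ordered YAMLMixin Auditable])
  take Ordered:  [Ordered Auditable Resource Persistent XMLMixin Decoder object] + [YAMLMixin Versioned Resource Persistent Decoder object] + [Auditable Resource Persistent XMLMixin Decoder object] + [Ordered YAMLMixin Auditable]
  take YAMLMixin:  [Auditable Resource Persistent XMLMixin Decoder object] + [YAMLMixin Versioned Resource Persistent Decoder object] + [Auditable Resource Persistent XMLMixin Decoder object] + [YAMLMixin Auditable]
  take Auditable:  [Auditable Resource Persistent XMLMixin Decoder object] + [Versioned Resource Persistent Decoder object] + [Auditable Resource Persistent XMLMixin Decoder object] + [Auditable]
  take Versioned:  [Resource Persistent XMLMixin Decoder object] + [Versioned Resource Persistent Decoder object] + [Resource Persistent XMLMixin Decoder object]
  take Resource:  [Resource Persistent XMLMixin Decoder object] + [Resource Persistent Decoder object] + [Resource Persistent XMLMixin Decoder object]
  take Persistent:  [Persistent XMLMixin Decoder object] + [Persistent Decoder object] + [Persistent XMLMixin Decoder object]
  take XMLMixin:  [XMLMixin Decoder object] + [Decoder object] + [XMLMixin Decoder object]
  take Decoder:  [Decoder object] + [Decoder object] + [Decoder object]
  take object:  [object] + [object] + [object]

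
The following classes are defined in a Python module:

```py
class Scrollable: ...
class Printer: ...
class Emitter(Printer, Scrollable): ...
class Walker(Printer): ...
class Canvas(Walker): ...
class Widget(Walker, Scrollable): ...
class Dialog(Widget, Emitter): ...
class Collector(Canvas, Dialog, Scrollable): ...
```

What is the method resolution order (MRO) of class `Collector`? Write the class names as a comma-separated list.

Collector, Canvas, Dialog, Widget, Walker, Emitter, Printer, Scrollable, object

L[Collector] = Collector + merge(L[Canvas], L[Dialog], L[Scrollable], [Canvas Dialog Scrollable])
  take Canvas:  [Canvas Walker Printer object] + [Dialog Widget Walker Emitter Printer Scrollable object] + [Scrollable object] + [Canvas Dialog Scrollable]
  take Dialog:  [Walker Printer object] + [Dialog Widget Walker Emitter Printer Scrollable object] + [Scrollable object] + [Dialog Scrollable]
  take Widget:  [Walker Printer object] + [Widget Walker Emitter Printer Scrollable object] + [Scrollable object] + [Scrollable]
  take Walker:  [Walker Printer object] + [Walker Emitter Printer Scrollable object] + [Scrollable object] + [Scrollable]
  take Emitter:  [Printer object] + [Emitter Printer Scrollable object] + [Scrollable object] + [Scrollable]
  take Printer:  [Printer object] + [Printer Scrollable object] + [Scrollable object] + [Scrollable]
  take Scrollable:  [object] + [Scrollable object] + [Scrollable object] + [Scrollable]
  take object:  [object] + [object] + [object]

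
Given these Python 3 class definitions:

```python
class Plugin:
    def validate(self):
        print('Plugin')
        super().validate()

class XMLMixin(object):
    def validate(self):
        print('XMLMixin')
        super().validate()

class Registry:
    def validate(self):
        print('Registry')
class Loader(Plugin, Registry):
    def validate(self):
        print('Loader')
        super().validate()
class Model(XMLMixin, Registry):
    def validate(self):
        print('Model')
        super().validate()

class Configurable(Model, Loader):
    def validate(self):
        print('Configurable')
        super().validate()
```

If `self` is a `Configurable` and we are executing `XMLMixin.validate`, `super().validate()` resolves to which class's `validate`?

Loader

L[Configurable] = Configurable + merge(L[Model], L[Loader], [Model Loader])
  take Model:  [Model XMLMixin Registry object] + [Loader Plugin Registry object] + [Model Loader]
  take XMLMixin:  [XMLMixin Registry object] + [Loader Plugin Registry object] + [Loader]
  take Loader:  [Registry object] + [Loader Plugin Registry object] + [Loader]
  take Plugin:  [Registry object] + [Plugin Registry object]
  take Registry:  [Registry object] + [Registry object]
  take object:  [object] + [object]
MRO: Configurable Model XMLMixin Loader Plugin Registry object
super() in XMLMixin.validate on a Configurable instance goes to the class after XMLMixin in Configurable's MRO: Loader.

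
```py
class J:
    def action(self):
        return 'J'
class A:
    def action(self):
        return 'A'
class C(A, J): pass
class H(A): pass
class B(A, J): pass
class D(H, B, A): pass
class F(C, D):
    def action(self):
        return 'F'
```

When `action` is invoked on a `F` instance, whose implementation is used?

F

L[F] = F + merge(L[C], L[D], [C D])
  take C:  [C A J object] + [D H B A J object] + [C D]
  take D:  [A J object] + [D H B A J object] + [D]
  take H:  [A J object] + [H B A J object]
  take B:  [A J object] + [B A J object]
  take A:  [A J object] + [A J object]
  take J:  [J object] + [J object]
  take object:  [object] + [object]
MRO: F C D H B A J object
action is defined in: A, F, J. First along the MRO is F.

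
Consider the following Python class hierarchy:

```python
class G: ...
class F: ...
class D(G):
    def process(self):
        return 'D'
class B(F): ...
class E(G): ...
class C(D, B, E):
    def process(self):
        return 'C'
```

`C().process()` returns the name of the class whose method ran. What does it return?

L[C] = C + merge(L[D], L[B], L[E], [D B E])
  take D:  [D G object] + [B F object] + [E G object] + [D B E]
  take B:  [G object] + [B F object] + [E G object] + [B E]
  take F:  [G object] + [F object] + [E G object] + [E]
  take E:  [G object] + [object] + [E G object] + [E]
  take G:  [G object] + [object] + [G object]
  take object:  [object] + [object] + [object]
MRO: C D B F E G object
process is defined in: C, D. First along the MRO is C.

C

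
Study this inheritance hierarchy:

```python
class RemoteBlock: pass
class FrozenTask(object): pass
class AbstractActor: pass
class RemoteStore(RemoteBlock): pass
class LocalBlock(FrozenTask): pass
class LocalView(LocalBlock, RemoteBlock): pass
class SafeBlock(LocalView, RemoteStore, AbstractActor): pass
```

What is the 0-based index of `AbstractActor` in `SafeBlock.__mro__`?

6

L[SafeBlock] = SafeBlock + merge(L[LocalView], L[RemoteStore], L[AbstractActor], [LocalView RemoteStore AbstractActor])
  take LocalView:  [LocalView LocalBlock FrozenTask RemoteBlock object] + [RemoteStore RemoteBlock object] + [AbstractActor object] + [LocalView RemoteStore AbstractActor]
  take LocalBlock:  [LocalBlock FrozenTask RemoteBlock object] + [RemoteStore RemoteBlock object] + [AbstractActor object] + [RemoteStore AbstractActor]
  take FrozenTask:  [FrozenTask RemoteBlock object] + [RemoteStore RemoteBlock object] + [AbstractActor object] + [RemoteStore AbstractActor]
  take RemoteStore:  [RemoteBlock object] + [RemoteStore RemoteBlock object] + [AbstractActor object] + [RemoteStore AbstractActor]
  take RemoteBlock:  [RemoteBlock object] + [RemoteBlock object] + [AbstractActor object] + [AbstractActor]
  take AbstractActor:  [object] + [object] + [AbstractActor object] + [AbstractActor]
  take object:  [object] + [object] + [object]
MRO: SafeBlock LocalView LocalBlock FrozenTask RemoteStore RemoteBlock AbstractActor object
AbstractActor sits at index 6.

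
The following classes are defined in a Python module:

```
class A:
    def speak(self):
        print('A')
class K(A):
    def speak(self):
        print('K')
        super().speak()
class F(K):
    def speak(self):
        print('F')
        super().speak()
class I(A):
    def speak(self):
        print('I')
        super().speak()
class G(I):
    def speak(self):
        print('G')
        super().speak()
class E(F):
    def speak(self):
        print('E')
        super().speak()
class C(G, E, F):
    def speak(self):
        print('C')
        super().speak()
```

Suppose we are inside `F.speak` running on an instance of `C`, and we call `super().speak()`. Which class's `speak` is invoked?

L[C] = C + merge(L[G], L[E], L[F], [G E F])
  take G:  [G I A object] + [E F K A object] + [F K A object] + [G E F]
  take I:  [I A object] + [E F K A object] + [F K A object] + [E F]
  take E:  [A object] + [E F K A object] + [F K A object] + [E F]
  take F:  [A object] + [F K A object] + [F K A object] + [F]
  take K:  [A object] + [K A object] + [K A object]
  take A:  [A object] + [A object] + [A object]
  take object:  [object] + [object] + [object]
MRO: C G I E F K A object
super() in F.speak on a C instance goes to the class after F in C's MRO: K.

K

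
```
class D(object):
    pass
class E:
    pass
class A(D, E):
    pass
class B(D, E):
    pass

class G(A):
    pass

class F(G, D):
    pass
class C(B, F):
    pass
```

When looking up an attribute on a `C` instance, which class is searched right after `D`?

E

L[C] = C + merge(L[B], L[F], [B F])
  take B:  [B D E object] + [F G A D E object] + [B F]
  take F:  [D E object] + [F G A D E object] + [F]
  take G:  [D E object] + [G A D E object]
  take A:  [D E object] + [A D E object]
  take D:  [D E object] + [D E object]
  take E:  [E object] + [E object]
  take object:  [object] + [object]
MRO: C B F G A D E object
D is at position 5; next is E.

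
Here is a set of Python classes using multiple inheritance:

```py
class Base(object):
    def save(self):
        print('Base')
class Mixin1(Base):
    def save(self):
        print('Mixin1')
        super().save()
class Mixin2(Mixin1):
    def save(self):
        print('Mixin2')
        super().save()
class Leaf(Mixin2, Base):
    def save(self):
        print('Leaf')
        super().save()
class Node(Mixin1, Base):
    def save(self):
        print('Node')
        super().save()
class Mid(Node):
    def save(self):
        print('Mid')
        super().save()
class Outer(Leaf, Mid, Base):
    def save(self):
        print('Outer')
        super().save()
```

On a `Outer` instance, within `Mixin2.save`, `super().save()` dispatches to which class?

Mid

L[Outer] = Outer + merge(L[Leaf], L[Mid], L[Base], [Leaf Mid Base])
  take Leaf:  [Leaf Mixin2 Mixin1 Base object] + [Mid Node Mixin1 Base object] + [Base object] + [Leaf Mid Base]
  take Mixin2:  [Mixin2 Mixin1 Base object] + [Mid Node Mixin1 Base object] + [Base object] + [Mid Base]
  take Mid:  [Mixin1 Base object] + [Mid Node Mixin1 Base object] + [Base object] + [Mid Base]
  take Node:  [Mixin1 Base object] + [Node Mixin1 Base object] + [Base object] + [Base]
  take Mixin1:  [Mixin1 Base object] + [Mixin1 Base object] + [Base object] + [Base]
  take Base:  [Base object] + [Base object] + [Base object] + [Base]
  take object:  [object] + [object] + [object]
MRO: Outer Leaf Mixin2 Mid Node Mixin1 Base object
super() in Mixin2.save on a Outer instance goes to the class after Mixin2 in Outer's MRO: Mid.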